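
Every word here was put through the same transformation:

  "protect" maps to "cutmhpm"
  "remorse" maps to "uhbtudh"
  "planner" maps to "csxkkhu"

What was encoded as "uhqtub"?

reform

Each letter's alphabet position (a=0..z=25) is mapped through 9·x+23 mod 26 — an affine cipher.
Decoding uhqtub: u(20)→3·(20−23)≡17=r; h(7)→3·(7−23)≡4=e; q(16)→3·(16−23)≡5=f; t(19)→3·(19−23)≡14=o; u(20)→3·(20−23)≡17=r; b(1)→3·(1−23)≡12=m (all mod 26).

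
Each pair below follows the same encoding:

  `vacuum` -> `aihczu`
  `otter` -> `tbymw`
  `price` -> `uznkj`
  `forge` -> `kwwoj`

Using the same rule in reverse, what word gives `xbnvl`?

sting

The shifts repeat in a cycle of length 2: positions 0,1,… shift by +5, +8, then the pattern repeats.
Undoing it on xbnvl: x−5=s, b−8=t, n−5=i, v−8=n, l−5=g.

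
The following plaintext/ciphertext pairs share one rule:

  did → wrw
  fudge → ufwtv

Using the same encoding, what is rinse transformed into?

Each pair mirrors across the alphabet (d↔w, i↔r, d↔w): positions sum to 25. This is the alphabet-reversal cipher (Atbash): a becomes z, b becomes y, etc.
On rinse: r↔i, i↔r, n↔m, s↔h, e↔v.

irmhv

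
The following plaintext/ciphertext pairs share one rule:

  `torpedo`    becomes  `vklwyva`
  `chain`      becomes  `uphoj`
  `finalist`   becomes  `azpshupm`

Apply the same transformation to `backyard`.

kyhfrjhi

The output letters match the input read backwards, each shifted +7: torpedo reversed is odeprot. The word is reversed, then every letter is shifted forward by 7.
Applying it to backyard: reverse → draykcab; then shift: d+7=k, r+7=y, a+7=h, y+7=f, k+7=r, c+7=j, a+7=h, b+7=i.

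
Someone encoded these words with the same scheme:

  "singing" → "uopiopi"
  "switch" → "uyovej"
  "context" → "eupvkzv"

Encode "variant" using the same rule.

The shift depends on letter class: consonant s→u is +2, but vowel i→o is +6. The rule splits by letter class: vowels +6, consonants +2.
On variant: v(cons)+2=x, a(vowel)+6=g, r(cons)+2=t, i(vowel)+6=o, a(vowel)+6=g, n(cons)+2=p, t(cons)+2=v.

xgtogpv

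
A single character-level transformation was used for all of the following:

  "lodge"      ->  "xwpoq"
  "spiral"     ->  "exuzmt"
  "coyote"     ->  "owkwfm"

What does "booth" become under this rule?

nwabt

Shifts by position in lodge: pos 0: l→x (+12), pos 1: o→w (+8), pos 2: d→p (+12), pos 3: g→o (+8) — repeating every 2. It's a Vigenère-style cipher with numeric key [12,8]: position i shifts by key[i mod 2].
Applying it to booth: b+12=n, o+8=w, o+12=a, t+8=b, h+12=t.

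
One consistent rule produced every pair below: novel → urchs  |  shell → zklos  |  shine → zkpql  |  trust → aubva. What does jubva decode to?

Shifts by position in novel: pos 0: n→u (+7), pos 1: o→r (+3), pos 2: v→c (+7), pos 3: e→h (+3) — repeating every 2. It's a Vigenère-style cipher with numeric key [7,3]: position i shifts by key[i mod 2].
Decoding jubva: j−7=c, u−3=r, b−7=u, v−3=s, a−7=t.

crust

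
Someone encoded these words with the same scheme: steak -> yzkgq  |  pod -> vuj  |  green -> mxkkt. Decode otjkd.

Compare letters: s→y is +6, t→z is +6, e→k is +6 — a constant shift. Each letter is shifted forward by 6 in the alphabet (a Caesar shift of +6).
Decoding otjkd: o−6=i, t−6=n, j−6=d, k−6=e, d−6=x.

index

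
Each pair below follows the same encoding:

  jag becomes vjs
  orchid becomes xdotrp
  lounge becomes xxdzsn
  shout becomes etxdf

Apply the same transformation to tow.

The shift depends on letter class: consonant j→v is +12, but vowel a→j is +9. Two shifts are in play — +9 for a/e/i/o/u, +12 for every other letter.
For tow: t(cons)+12=f, o(vowel)+9=x, w(cons)+12=i.

fxi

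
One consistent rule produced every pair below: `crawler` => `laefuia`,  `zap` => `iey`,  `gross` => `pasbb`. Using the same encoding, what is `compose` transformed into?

lsvysbi

The shift depends on letter class: consonant c→l is +9, but vowel a→e is +4. Vowels shift forward by 4 and consonants shift forward by 9.
Applying it to compose: c(cons)+9=l, o(vowel)+4=s, m(cons)+9=v, p(cons)+9=y, o(vowel)+4=s, s(cons)+9=b, e(vowel)+4=i.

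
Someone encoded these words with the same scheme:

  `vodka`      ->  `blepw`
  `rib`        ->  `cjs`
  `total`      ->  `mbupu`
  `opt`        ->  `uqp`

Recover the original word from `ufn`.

met

The output letters match the input read backwards, each shifted +1: vodka reversed is akdov. Read the word backwards and shift each letter +1.
Undoing it on ufn: shift back: u−1=t, f−1=e, n−1=m → tem; then reverse → met.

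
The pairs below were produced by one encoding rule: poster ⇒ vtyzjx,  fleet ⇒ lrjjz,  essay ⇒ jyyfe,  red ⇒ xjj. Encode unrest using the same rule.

ztxjyz

The shift depends on letter class: consonant p→v is +6, but vowel o→t is +5. The rule splits by letter class: vowels +5, consonants +6.
On unrest: u(vowel)+5=z, n(cons)+6=t, r(cons)+6=x, e(vowel)+5=j, s(cons)+6=y, t(cons)+6=z.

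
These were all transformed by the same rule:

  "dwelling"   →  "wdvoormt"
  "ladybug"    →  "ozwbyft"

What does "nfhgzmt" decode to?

Each pair mirrors across the alphabet (d↔w, w↔d, e↔v): positions sum to 25. Letters are reflected about the middle of the alphabet (position → 25−position): Atbash.
Undoing it on nfhgzmt: n↔m, f↔u, h↔s, g↔t, z↔a, m↔n, t↔g.

mustang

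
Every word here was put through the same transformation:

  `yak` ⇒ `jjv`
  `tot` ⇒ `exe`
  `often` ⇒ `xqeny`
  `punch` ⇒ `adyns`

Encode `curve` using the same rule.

The shift depends on letter class: consonant y→j is +11, but vowel a→j is +9. Vowels shift forward by 9 and consonants shift forward by 11.
Applying it to curve: c(cons)+11=n, u(vowel)+9=d, r(cons)+11=c, v(cons)+11=g, e(vowel)+9=n.

ndcgn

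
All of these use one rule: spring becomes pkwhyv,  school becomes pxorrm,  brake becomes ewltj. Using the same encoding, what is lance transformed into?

mlyxj

s(18)→p(15) and p(15)→k(10) fit y≡19x+11 (mod 26); the inverse of 19 mod 26 is 11. This is an affine cipher: with a=0,…,z=25, each position x becomes (19x+11) mod 26.
On lance: l(11)→19·11+11≡12=m; a(0)→19·0+11≡11=l; n(13)→19·13+11≡24=y; c(2)→19·2+11≡23=x; e(4)→19·4+11≡9=j (all mod 26).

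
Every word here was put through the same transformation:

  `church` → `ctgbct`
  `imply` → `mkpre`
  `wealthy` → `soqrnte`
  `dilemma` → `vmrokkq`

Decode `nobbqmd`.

Treating letters as 0–25, the rule is x ↦ 19x + 16 (mod 26).
Reversing it on nobbqmd: n(13)→11·(13−16)≡19=t; o(14)→11·(14−16)≡4=e; b(1)→11·(1−16)≡17=r; b(1)→11·(1−16)≡17=r; q(16)→11·(16−16)≡0=a; m(12)→11·(12−16)≡8=i; d(3)→11·(3−16)≡13=n (all mod 26).

terrain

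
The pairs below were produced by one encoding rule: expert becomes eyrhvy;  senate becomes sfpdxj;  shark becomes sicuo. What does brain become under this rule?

Letter i (0-indexed) is shifted by i+0, so successive shifts are 0, 1, 2, ….
Applying it to brain: b+0=b, r+1=s, a+2=c, i+3=l, n+4=r.

bsclr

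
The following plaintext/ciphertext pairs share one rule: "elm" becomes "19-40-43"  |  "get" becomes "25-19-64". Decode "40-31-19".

lie

e(#5)→19 and l(#12)→40: differences scale by 3, so n = 3·pos + 4. The formula is n = 3×(alphabet index, a=1) + 4.
Decoding 40-31-19: 40→(40−4)÷3=12=l, 31→(31−4)÷3=9=i, 19→(19−4)÷3=5=e.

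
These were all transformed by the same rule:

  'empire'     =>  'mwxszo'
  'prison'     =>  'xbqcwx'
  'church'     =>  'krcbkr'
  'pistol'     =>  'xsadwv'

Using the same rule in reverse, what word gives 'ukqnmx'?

Shifts by position in empire: pos 0: e→m (+8), pos 1: m→w (+10), pos 2: p→x (+8), pos 3: i→s (+10) — repeating every 2. A repeating key of period 2 is used — shifts +8, +10 over and over.
Undoing it on ukqnmx: u−8=m, k−10=a, q−8=i, n−10=d, m−8=e, x−10=n.

maiden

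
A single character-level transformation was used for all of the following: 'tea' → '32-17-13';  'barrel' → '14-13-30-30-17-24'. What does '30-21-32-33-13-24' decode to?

t is letter #20 and maps to 32: an offset of 12. The number is (letter's place in the alphabet, a=1) + 12.
Reversing it on 30-21-32-33-13-24: 30→(30−12)÷1=18=r, 21→(21−12)÷1=9=i, 32→(32−12)÷1=20=t, 33→(33−12)÷1=21=u, 13→(13−12)÷1=1=a, 24→(24−12)÷1=12=l.

ritual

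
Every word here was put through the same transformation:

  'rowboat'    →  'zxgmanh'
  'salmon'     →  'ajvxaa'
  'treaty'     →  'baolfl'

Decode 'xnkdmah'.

In rowboat: r→z is +8, o→x is +9, w→g is +10, b→m is +11 — the shift increases by 1 each position. Letter i (0-indexed) is shifted by i+8, so successive shifts are 8, 9, 10, ….
Reversing it on xnkdmah: x−8=p, n−9=e, k−10=a, d−11=s, m−12=a, a−13=n, h−14=t.

peasant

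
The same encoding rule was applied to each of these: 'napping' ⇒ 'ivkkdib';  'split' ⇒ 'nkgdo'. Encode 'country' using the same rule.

xjpiomt

Compare letters: n→i is +21, a→v is +21, p→k is +21 — a constant shift. Every letter moves 21 places later in the alphabet, wrapping around z→a.
Applying it to country: c+21=x, o+21=j, u+21=p, n+21=i, t+21=o, r+21=m, y+21=t.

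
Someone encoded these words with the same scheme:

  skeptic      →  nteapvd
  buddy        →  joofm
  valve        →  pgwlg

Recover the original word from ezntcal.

apricot

The output letters match the input read backwards, each shifted +11: skeptic reversed is citpeks. Two steps: reverse the string, then apply a Caesar shift of +11.
Decoding ezntcal: shift back: e−11=t, z−11=o, n−11=c, t−11=i, c−11=r, a−11=p, l−11=a → tocirpa; then reverse → apricot.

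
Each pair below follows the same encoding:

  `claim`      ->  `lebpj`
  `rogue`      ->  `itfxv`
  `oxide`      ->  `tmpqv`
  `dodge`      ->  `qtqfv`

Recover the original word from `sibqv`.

c(2)→l(11) and l(11)→e(4) fit y≡5x+1 (mod 26); the inverse of 5 mod 26 is 21. Treating letters as 0–25, the rule is x ↦ 5x + 1 (mod 26).
Reversing it on sibqv: s(18)→21·(18−1)≡19=t; i(8)→21·(8−1)≡17=r; b(1)→21·(1−1)≡0=a; q(16)→21·(16−1)≡3=d; v(21)→21·(21−1)≡4=e (all mod 26).

trade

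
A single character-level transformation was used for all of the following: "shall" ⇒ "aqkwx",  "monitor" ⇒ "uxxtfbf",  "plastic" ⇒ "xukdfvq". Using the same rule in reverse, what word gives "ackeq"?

In shall: s→a is +8, h→q is +9, a→k is +10, l→w is +11 — the shift increases by 1 each position. The shift increases by 1 at each position, starting from +8: 8, 9, 10, ….
Decoding ackeq: a−8=s, c−9=t, k−10=a, e−11=t, q−12=e.

state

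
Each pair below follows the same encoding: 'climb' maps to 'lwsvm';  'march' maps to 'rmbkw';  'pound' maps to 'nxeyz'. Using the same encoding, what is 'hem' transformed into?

wor

The output letters match the input read backwards, each shifted +10: climb reversed is bmilc. Two steps: reverse the string, then apply a Caesar shift of +10.
For hem: reverse → meh; then shift: m+10=w, e+10=o, h+10=r.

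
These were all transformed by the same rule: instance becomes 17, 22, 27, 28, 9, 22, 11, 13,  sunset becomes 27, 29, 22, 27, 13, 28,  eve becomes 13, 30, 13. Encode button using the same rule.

Letters become their 1-based position plus 8 (so a→9, b→10, …).
For button: b=2→10, u=21→29, t=20→28, t=20→28, o=15→23, n=14→22.

10, 29, 28, 28, 23, 22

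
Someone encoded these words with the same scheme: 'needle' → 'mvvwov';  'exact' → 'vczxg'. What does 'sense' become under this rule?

This is the alphabet-reversal cipher (Atbash): a becomes z, b becomes y, etc.
For sense: s↔h, e↔v, n↔m, s↔h, e↔v.

hvmhv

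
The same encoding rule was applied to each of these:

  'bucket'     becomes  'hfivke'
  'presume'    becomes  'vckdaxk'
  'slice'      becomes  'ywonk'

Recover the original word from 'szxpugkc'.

Shifts by position in bucket: pos 0: b→h (+6), pos 1: u→f (+11), pos 2: c→i (+6), pos 3: k→v (+11) — repeating every 2. The shifts repeat in a cycle of length 2: positions 0,1,… shift by +6, +11, then the pattern repeats.
Undoing it on szxpugkc: s−6=m, z−11=o, x−6=r, p−11=e, u−6=o, g−11=v, k−6=e, c−11=r.

moreover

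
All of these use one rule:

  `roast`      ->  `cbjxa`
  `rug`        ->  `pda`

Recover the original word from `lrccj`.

The output letters match the input read backwards, each shifted +9: roast reversed is tsaor. The word is reversed, then every letter is shifted forward by 9.
Undoing it on lrccj: shift back: l−9=c, r−9=i, c−9=t, c−9=t, j−9=a → citta; then reverse → attic.

attic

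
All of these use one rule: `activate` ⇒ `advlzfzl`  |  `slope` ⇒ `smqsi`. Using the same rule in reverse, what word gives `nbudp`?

nasal

Each letter shifts forward by its position index (0, 1, 2, …) — the shift grows by one for each successive letter.
Reversing it on nbudp: n−0=n, b−1=a, u−2=s, d−3=a, p−4=l.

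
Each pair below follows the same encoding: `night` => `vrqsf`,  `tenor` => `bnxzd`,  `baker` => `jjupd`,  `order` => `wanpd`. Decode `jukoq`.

In night: n→v is +8, i→r is +9, g→q is +10, h→s is +11 — the shift increases by 1 each position. The shift increases by 1 at each position, starting from +8: 8, 9, 10, ….
Decoding jukoq: j−8=b, u−9=l, k−10=a, o−11=d, q−12=e.

blade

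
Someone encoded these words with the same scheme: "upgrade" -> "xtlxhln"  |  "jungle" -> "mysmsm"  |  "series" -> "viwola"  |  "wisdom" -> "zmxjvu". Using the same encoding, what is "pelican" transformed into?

In upgrade: u→x is +3, p→t is +4, g→l is +5, r→x is +6 — the shift increases by 1 each position. Letter i (0-indexed) is shifted by i+3, so successive shifts are 3, 4, 5, ….
On pelican: p+3=s, e+4=i, l+5=q, i+6=o, c+7=j, a+8=i, n+9=w.

siqojiw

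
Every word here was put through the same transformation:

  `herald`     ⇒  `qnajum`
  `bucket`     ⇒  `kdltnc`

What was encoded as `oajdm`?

Compare letters: h→q is +9, e→n is +9, r→a is +9 — a constant shift. Every letter moves 9 places later in the alphabet, wrapping around z→a.
Decoding oajdm: o−9=f, a−9=r, j−9=a, d−9=u, m−9=d.

fraud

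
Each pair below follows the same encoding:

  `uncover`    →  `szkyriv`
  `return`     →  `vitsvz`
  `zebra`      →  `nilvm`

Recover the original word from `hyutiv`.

This is an affine cipher: with a=0,…,z=25, each position x becomes (25x+12) mod 26.
Reversing it on hyutiv: h(7)→25·(7−12)≡5=f; y(24)→25·(24−12)≡14=o; u(20)→25·(20−12)≡18=s; t(19)→25·(19−12)≡19=t; i(8)→25·(8−12)≡4=e; v(21)→25·(21−12)≡17=r (all mod 26).

foster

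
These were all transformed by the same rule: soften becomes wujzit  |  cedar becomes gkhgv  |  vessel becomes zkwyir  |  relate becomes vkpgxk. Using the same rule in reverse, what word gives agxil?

Shifts by position in soften: pos 0: s→w (+4), pos 1: o→u (+6), pos 2: f→j (+4), pos 3: t→z (+6) — repeating every 2. The shifts repeat in a cycle of length 2: positions 0,1,… shift by +4, +6, then the pattern repeats.
Undoing it on agxil: a−4=w, g−6=a, x−4=t, i−6=c, l−4=h.

watch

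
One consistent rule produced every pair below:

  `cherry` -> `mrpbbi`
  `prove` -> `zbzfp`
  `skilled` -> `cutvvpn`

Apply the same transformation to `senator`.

cpxldzb

Vowels shift forward by 11 and consonants shift forward by 10.
Applying it to senator: s(cons)+10=c, e(vowel)+11=p, n(cons)+10=x, a(vowel)+11=l, t(cons)+10=d, o(vowel)+11=z, r(cons)+10=b.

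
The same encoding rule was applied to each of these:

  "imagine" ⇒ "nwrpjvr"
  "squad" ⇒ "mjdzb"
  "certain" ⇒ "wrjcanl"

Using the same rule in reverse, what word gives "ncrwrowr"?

The output letters match the input read backwards, each shifted +9: imagine reversed is enigami. The word is reversed, then every letter is shifted forward by 9.
Undoing it on ncrwrowr: shift back: n−9=e, c−9=t, r−9=i, w−9=n, r−9=i, o−9=f, w−9=n, r−9=i → etinifni; then reverse → infinite.

infinite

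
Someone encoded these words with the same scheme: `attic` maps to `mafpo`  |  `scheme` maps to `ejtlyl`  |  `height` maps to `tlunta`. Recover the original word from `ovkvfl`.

coyote

It's a Vigenère-style cipher with numeric key [12,7]: position i shifts by key[i mod 2].
Undoing it on ovkvfl: o−12=c, v−7=o, k−12=y, v−7=o, f−12=t, l−7=e.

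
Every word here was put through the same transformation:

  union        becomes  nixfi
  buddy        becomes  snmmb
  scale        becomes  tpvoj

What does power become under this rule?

u(20)→n(13) and n(13)→i(8) fit y≡23x+21 (mod 26); the inverse of 23 mod 26 is 17. This is an affine cipher: with a=0,…,z=25, each position x becomes (23x+21) mod 26.
For power: p(15)→23·15+21≡2=c; o(14)→23·14+21≡5=f; w(22)→23·22+21≡7=h; e(4)→23·4+21≡9=j; r(17)→23·17+21≡22=w (all mod 26).

cfhjw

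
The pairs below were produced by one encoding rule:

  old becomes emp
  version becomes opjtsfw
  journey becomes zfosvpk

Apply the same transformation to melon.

The output letters match the input read backwards, each shifted +1: old reversed is dlo. Read the word backwards and shift each letter +1.
Applying it to melon: reverse → nolem; then shift: n+1=o, o+1=p, l+1=m, e+1=f, m+1=n.

opmfn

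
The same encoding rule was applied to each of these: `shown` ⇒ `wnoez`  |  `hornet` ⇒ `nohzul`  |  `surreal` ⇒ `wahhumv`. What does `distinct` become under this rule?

This is an affine cipher: with a=0,…,z=25, each position x becomes (15x+12) mod 26.
Applying it to distinct: d(3)→15·3+12≡5=f; i(8)→15·8+12≡2=c; s(18)→15·18+12≡22=w; t(19)→15·19+12≡11=l; i(8)→15·8+12≡2=c; n(13)→15·13+12≡25=z; c(2)→15·2+12≡16=q; t(19)→15·19+12≡11=l (all mod 26).

fcwlczql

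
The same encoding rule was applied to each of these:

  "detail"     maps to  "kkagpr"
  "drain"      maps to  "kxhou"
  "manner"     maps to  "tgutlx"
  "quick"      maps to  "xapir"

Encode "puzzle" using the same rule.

The shifts repeat in a cycle of length 2: positions 0,1,… shift by +7, +6, then the pattern repeats.
Applying it to puzzle: p+7=w, u+6=a, z+7=g, z+6=f, l+7=s, e+6=k.

wagfsk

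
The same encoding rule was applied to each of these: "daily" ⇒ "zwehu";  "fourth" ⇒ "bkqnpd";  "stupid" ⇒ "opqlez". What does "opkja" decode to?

stone

Compare letters: d→z is +22, a→w is +22, i→e is +22 — a constant shift. Each letter is shifted forward by 22 in the alphabet (a Caesar shift of +22).
Reversing it on opkja: o−22=s, p−22=t, k−22=o, j−22=n, a−22=e.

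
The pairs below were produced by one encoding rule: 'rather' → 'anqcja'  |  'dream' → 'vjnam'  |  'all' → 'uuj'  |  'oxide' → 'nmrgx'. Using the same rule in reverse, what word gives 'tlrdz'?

quick

The output letters match the input read backwards, each shifted +9: rather reversed is rehtar. Two steps: reverse the string, then apply a Caesar shift of +9.
Decoding tlrdz: shift back: t−9=k, l−9=c, r−9=i, d−9=u, z−9=q → kciuq; then reverse → quick.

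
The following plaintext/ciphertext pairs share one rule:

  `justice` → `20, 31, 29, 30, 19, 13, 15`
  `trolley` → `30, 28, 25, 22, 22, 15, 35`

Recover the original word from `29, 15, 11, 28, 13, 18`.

j is letter #10 and maps to 20: an offset of 10. Letters become their 1-based position plus 10 (so a→11, b→12, …).
Undoing it on 29, 15, 11, 28, 13, 18: 29→(29−10)÷1=19=s, 15→(15−10)÷1=5=e, 11→(11−10)÷1=1=a, 28→(28−10)÷1=18=r, 13→(13−10)÷1=3=c, 18→(18−10)÷1=8=h.

search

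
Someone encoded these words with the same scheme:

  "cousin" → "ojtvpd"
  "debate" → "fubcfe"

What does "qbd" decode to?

cap

The output letters match the input read backwards, each shifted +1: cousin reversed is nisuoc. Read the word backwards and shift each letter +1.
Reversing it on qbd: shift back: q−1=p, b−1=a, d−1=c → pac; then reverse → cap.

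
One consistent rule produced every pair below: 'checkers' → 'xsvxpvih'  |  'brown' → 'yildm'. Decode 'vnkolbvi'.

employer

Each pair mirrors across the alphabet (c↔x, h↔s, e↔v): positions sum to 25. Letters are reflected about the middle of the alphabet (position → 25−position): Atbash.
Reversing it on vnkolbvi: v↔e, n↔m, k↔p, o↔l, l↔o, b↔y, v↔e, i↔r.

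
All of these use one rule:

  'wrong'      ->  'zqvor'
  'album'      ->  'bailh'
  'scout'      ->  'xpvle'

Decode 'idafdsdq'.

believer

Each letter's alphabet position (a=0..z=25) is mapped through 7·x+1 mod 26 — an affine cipher.
Decoding idafdsdq: i(8)→15·(8−1)≡1=b; d(3)→15·(3−1)≡4=e; a(0)→15·(0−1)≡11=l; f(5)→15·(5−1)≡8=i; d(3)→15·(3−1)≡4=e; s(18)→15·(18−1)≡21=v; d(3)→15·(3−1)≡4=e; q(16)→15·(16−1)≡17=r (all mod 26).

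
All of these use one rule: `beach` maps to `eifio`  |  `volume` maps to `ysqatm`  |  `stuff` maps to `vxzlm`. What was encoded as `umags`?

rival

In beach: b→e is +3, e→i is +4, a→f is +5, c→i is +6 — the shift increases by 1 each position. Each letter shifts forward by (position + 3), i.e. 3, 4, 5, … — the shift grows by one for each successive letter.
Decoding umags: u−3=r, m−4=i, a−5=v, g−6=a, s−7=l.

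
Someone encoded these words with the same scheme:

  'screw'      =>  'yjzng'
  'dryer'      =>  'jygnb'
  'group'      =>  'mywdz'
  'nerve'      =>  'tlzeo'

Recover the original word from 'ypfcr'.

In screw: s→y is +6, c→j is +7, r→z is +8, e→n is +9 — the shift increases by 1 each position. Letter i (0-indexed) is shifted by i+6, so successive shifts are 6, 7, 8, ….
Decoding ypfcr: y−6=s, p−7=i, f−8=x, c−9=t, r−10=h.

sixth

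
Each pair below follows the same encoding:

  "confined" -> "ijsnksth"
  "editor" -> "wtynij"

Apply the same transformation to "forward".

The output letters match the input read backwards, each shifted +5: confined reversed is denifnoc. Two steps: reverse the string, then apply a Caesar shift of +5.
On forward: reverse → drawrof; then shift: d+5=i, r+5=w, a+5=f, w+5=b, r+5=w, o+5=t, f+5=k.

iwfbwtk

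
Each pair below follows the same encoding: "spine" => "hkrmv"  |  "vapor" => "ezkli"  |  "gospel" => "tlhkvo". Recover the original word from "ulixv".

force

Letters are reflected about the middle of the alphabet (position → 25−position): Atbash.
Decoding ulixv: u↔f, l↔o, i↔r, x↔c, v↔e.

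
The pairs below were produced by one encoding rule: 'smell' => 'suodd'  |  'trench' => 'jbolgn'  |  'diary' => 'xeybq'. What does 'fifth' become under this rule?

fefjn

s(18)→s(18) and m(12)→u(20) fit y≡17x+24 (mod 26); the inverse of 17 mod 26 is 23. Each letter's alphabet position (a=0..z=25) is mapped through 17·x+24 mod 26 — an affine cipher.
For fifth: f(5)→17·5+24≡5=f; i(8)→17·8+24≡4=e; f(5)→17·5+24≡5=f; t(19)→17·19+24≡9=j; h(7)→17·7+24≡13=n (all mod 26).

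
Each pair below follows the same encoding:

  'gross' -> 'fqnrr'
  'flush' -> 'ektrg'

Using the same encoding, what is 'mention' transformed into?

Compare letters: g→f is +25, r→q is +25, o→n is +25 — a constant shift. Each letter is shifted forward by 25 in the alphabet (a Caesar shift of +25).
Applying it to mention: m+25=l, e+25=d, n+25=m, t+25=s, i+25=h, o+25=n, n+25=m.

ldmshnm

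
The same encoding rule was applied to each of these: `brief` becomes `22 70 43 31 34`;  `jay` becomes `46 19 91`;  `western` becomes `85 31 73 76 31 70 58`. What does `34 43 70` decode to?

b(#2)→22 and r(#18)→70: differences scale by 3, so n = 3·pos + 16. With a=1..z=26, the number is 3·pos + 16.
Reversing it on 34 43 70: 34→(34−16)÷3=6=f, 43→(43−16)÷3=9=i, 70→(70−16)÷3=18=r.

fir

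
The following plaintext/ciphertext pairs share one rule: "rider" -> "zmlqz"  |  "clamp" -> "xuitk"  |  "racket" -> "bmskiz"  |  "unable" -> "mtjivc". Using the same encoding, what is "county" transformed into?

The output letters match the input read backwards, each shifted +8: rider reversed is redir. Read the word backwards and shift each letter +8.
On county: reverse → ytnuoc; then shift: y+8=g, t+8=b, n+8=v, u+8=c, o+8=w, c+8=k.

gbvcwk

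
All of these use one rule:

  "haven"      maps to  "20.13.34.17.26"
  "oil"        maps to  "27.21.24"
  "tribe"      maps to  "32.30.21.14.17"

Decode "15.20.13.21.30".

chair

h is letter #8 and maps to 20: an offset of 12. The number is (letter's place in the alphabet, a=1) + 12.
Undoing it on 15.20.13.21.30: 15→(15−12)÷1=3=c, 20→(20−12)÷1=8=h, 13→(13−12)÷1=1=a, 21→(21−12)÷1=9=i, 30→(30−12)÷1=18=r.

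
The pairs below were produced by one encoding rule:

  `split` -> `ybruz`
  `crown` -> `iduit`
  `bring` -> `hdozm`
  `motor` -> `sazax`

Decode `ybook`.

spice

The shifts repeat in a cycle of length 2: positions 0,1,… shift by +6, +12, then the pattern repeats.
Reversing it on ybook: y−6=s, b−12=p, o−6=i, o−12=c, k−6=e.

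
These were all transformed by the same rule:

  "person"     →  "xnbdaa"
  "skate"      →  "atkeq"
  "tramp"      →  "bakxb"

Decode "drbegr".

virtue

In person: p→x is +8, e→n is +9, r→b is +10, s→d is +11 — the shift increases by 1 each position. Each letter shifts forward by (position + 8), i.e. 8, 9, 10, … — the shift grows by one for each successive letter.
Undoing it on drbegr: d−8=v, r−9=i, b−10=r, e−11=t, g−12=u, r−13=e.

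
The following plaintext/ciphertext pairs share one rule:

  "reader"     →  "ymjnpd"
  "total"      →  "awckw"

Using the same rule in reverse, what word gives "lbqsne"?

Letter i (0-indexed) is shifted by i+7, so successive shifts are 7, 8, 9, ….
Undoing it on lbqsne: l−7=e, b−8=t, q−9=h, s−10=i, n−11=c, e−12=s.

ethics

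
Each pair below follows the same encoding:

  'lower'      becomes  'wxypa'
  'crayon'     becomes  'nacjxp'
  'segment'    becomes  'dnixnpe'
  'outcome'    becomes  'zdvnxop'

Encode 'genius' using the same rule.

Shifts by position in lower: pos 0: l→w (+11), pos 1: o→x (+9), pos 2: w→y (+2), pos 3: e→p (+11), pos 4: r→a (+9) — repeating every 3. A repeating key of period 3 is used — shifts +11, +9, +2 over and over.
On genius: g+11=r, e+9=n, n+2=p, i+11=t, u+9=d, s+2=u.

rnptdu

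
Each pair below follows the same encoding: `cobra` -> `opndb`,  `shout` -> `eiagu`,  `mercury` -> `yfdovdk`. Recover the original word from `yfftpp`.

method

Shifts by position in cobra: pos 0: c→o (+12), pos 1: o→p (+1), pos 2: b→n (+12), pos 3: r→d (+12), pos 4: a→b (+1) — repeating every 3. It's a Vigenère-style cipher with numeric key [12,1,12]: position i shifts by key[i mod 3].
Undoing it on yfftpp: y−12=m, f−1=e, f−12=t, t−12=h, p−1=o, p−12=d.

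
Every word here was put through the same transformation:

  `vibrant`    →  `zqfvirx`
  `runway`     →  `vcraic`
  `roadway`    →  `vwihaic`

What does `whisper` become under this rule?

Vowels shift forward by 8 and consonants shift forward by 4.
For whisper: w(cons)+4=a, h(cons)+4=l, i(vowel)+8=q, s(cons)+4=w, p(cons)+4=t, e(vowel)+8=m, r(cons)+4=v.

alqwtmv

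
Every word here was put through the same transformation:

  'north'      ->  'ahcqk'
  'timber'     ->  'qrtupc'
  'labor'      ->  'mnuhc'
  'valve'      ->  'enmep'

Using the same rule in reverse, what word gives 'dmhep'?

This is an affine cipher: with a=0,…,z=25, each position x becomes (7x+13) mod 26.
Undoing it on dmhep: d(3)→15·(3−13)≡6=g; m(12)→15·(12−13)≡11=l; h(7)→15·(7−13)≡14=o; e(4)→15·(4−13)≡21=v; p(15)→15·(15−13)≡4=e (all mod 26).

glove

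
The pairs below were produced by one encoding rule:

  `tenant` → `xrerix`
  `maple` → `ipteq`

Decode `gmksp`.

The word is reversed, then every letter is shifted forward by 4.
Undoing it on gmksp: shift back: g−4=c, m−4=i, k−4=g, s−4=o, p−4=l → cigol; then reverse → logic.

logic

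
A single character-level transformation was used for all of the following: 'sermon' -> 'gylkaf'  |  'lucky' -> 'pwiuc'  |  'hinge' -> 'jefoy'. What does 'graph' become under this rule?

s(18)→g(6) and e(4)→y(24) fit y≡21x+18 (mod 26); the inverse of 21 mod 26 is 5. This is an affine cipher: with a=0,…,z=25, each position x becomes (21x+18) mod 26.
For graph: g(6)→21·6+18≡14=o; r(17)→21·17+18≡11=l; a(0)→21·0+18≡18=s; p(15)→21·15+18≡21=v; h(7)→21·7+18≡9=j (all mod 26).

olsvj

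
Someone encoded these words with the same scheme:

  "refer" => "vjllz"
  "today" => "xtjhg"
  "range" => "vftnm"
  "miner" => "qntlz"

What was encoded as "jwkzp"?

In refer: r→v is +4, e→j is +5, f→l is +6, e→l is +7 — the shift increases by 1 each position. Each letter shifts forward by (position + 4), i.e. 4, 5, 6, … — the shift grows by one for each successive letter.
Decoding jwkzp: j−4=f, w−5=r, k−6=e, z−7=s, p−8=h.

fresh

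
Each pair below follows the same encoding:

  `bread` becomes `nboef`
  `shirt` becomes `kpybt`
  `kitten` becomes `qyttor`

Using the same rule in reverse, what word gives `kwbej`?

b(1)→n(13) and r(17)→b(1) fit y≡9x+4 (mod 26); the inverse of 9 mod 26 is 3. Each letter's alphabet position (a=0..z=25) is mapped through 9·x+4 mod 26 — an affine cipher.
Reversing it on kwbej: k(10)→3·(10−4)≡18=s; w(22)→3·(22−4)≡2=c; b(1)→3·(1−4)≡17=r; e(4)→3·(4−4)≡0=a; j(9)→3·(9−4)≡15=p (all mod 26).

scrap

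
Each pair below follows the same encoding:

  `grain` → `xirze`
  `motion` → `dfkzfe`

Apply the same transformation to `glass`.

Compare letters: g→x is +17, r→i is +17, a→r is +17 — a constant shift. It's a constant shift of +17 (ROT17).
Applying it to glass: g+17=x, l+17=c, a+17=r, s+17=j, s+17=j.

xcrjj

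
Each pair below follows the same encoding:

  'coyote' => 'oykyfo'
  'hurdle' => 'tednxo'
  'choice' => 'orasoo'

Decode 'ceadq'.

quote

It's a Vigenère-style cipher with numeric key [12,10]: position i shifts by key[i mod 2].
Decoding ceadq: c−12=q, e−10=u, a−12=o, d−10=t, q−12=e.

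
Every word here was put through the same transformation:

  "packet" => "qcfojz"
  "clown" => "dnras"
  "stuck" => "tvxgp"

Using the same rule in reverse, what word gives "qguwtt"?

person

In packet: p→q is +1, a→c is +2, c→f is +3, k→o is +4 — the shift increases by 1 each position. Letter i (0-indexed) is shifted by i+1, so successive shifts are 1, 2, 3, ….
Decoding qguwtt: q−1=p, g−2=e, u−3=r, w−4=s, t−5=o, t−6=n.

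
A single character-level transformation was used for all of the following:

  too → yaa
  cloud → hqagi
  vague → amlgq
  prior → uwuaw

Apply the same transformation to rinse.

wusxq

The shift depends on letter class: consonant t→y is +5, but vowel o→a is +12. The rule splits by letter class: vowels +12, consonants +5.
For rinse: r(cons)+5=w, i(vowel)+12=u, n(cons)+5=s, s(cons)+5=x, e(vowel)+12=q.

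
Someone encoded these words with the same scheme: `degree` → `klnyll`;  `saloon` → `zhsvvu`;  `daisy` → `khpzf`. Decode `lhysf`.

early

Compare letters: d→k is +7, e→l is +7, g→n is +7 — a constant shift. Each letter is shifted forward by 7 in the alphabet (a Caesar shift of +7).
Decoding lhysf: l−7=e, h−7=a, y−7=r, s−7=l, f−7=y.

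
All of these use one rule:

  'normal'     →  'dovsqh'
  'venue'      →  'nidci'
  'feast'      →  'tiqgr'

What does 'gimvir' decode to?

secret

n(13)→d(3) and o(14)→o(14) fit y≡11x+16 (mod 26); the inverse of 11 mod 26 is 19. Treating letters as 0–25, the rule is x ↦ 11x + 16 (mod 26).
Undoing it on gimvir: g(6)→19·(6−16)≡18=s; i(8)→19·(8−16)≡4=e; m(12)→19·(12−16)≡2=c; v(21)→19·(21−16)≡17=r; i(8)→19·(8−16)≡4=e; r(17)→19·(17−16)≡19=t (all mod 26).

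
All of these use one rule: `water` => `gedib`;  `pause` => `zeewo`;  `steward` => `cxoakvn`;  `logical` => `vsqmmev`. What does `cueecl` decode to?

squash

Shifts by position in water: pos 0: w→g (+10), pos 1: a→e (+4), pos 2: t→d (+10), pos 3: e→i (+4) — repeating every 2. A repeating key of period 2 is used — shifts +10, +4 over and over.
Decoding cueecl: c−10=s, u−4=q, e−10=u, e−4=a, c−10=s, l−4=h.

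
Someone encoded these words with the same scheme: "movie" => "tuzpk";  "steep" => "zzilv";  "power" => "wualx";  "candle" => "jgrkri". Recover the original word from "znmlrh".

Shifts by position in movie: pos 0: m→t (+7), pos 1: o→u (+6), pos 2: v→z (+4), pos 3: i→p (+7), pos 4: e→k (+6) — repeating every 3. It's a Vigenère-style cipher with numeric key [7,6,4]: position i shifts by key[i mod 3].
Decoding znmlrh: z−7=s, n−6=h, m−4=i, l−7=e, r−6=l, h−4=d.

shield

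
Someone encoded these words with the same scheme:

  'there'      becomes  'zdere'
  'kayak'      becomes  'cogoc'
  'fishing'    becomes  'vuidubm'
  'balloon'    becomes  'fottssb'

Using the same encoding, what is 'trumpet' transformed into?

Treating letters as 0–25, the rule is x ↦ 17x + 14 (mod 26).
For trumpet: t(19)→17·19+14≡25=z; r(17)→17·17+14≡17=r; u(20)→17·20+14≡16=q; m(12)→17·12+14≡10=k; p(15)→17·15+14≡9=j; e(4)→17·4+14≡4=e; t(19)→17·19+14≡25=z (all mod 26).

zrqkjez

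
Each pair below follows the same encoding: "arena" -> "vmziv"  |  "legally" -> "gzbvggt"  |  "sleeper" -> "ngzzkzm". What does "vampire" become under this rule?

qvhkdmz

It's a constant shift of +21 (ROT21).
Applying it to vampire: v+21=q, a+21=v, m+21=h, p+21=k, i+21=d, r+21=m, e+21=z.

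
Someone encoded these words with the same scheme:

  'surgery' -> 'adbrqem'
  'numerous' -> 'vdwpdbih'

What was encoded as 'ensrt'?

Letter i (0-indexed) is shifted by i+8, so successive shifts are 8, 9, 10, ….
Undoing it on ensrt: e−8=w, n−9=e, s−10=i, r−11=g, t−12=h.

weigh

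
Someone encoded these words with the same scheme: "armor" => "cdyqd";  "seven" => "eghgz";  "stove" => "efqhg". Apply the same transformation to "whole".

The rule splits by letter class: vowels +2, consonants +12.
Applying it to whole: w(cons)+12=i, h(cons)+12=t, o(vowel)+2=q, l(cons)+12=x, e(vowel)+2=g.

itqxg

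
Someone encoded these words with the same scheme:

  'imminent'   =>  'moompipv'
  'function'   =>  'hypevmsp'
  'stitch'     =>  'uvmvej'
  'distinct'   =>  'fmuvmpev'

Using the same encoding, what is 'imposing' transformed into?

The shift depends on letter class: consonant m→o is +2, but vowel i→m is +4. Vowels shift forward by 4 and consonants shift forward by 2.
On imposing: i(vowel)+4=m, m(cons)+2=o, p(cons)+2=r, o(vowel)+4=s, s(cons)+2=u, i(vowel)+4=m, n(cons)+2=p, g(cons)+2=i.

morsumpi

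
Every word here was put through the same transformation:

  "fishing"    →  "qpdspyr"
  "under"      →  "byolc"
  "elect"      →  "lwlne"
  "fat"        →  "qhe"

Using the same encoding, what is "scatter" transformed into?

dnheelc

The shift depends on letter class: consonant f→q is +11, but vowel i→p is +7. Two shifts are in play — +7 for a/e/i/o/u, +11 for every other letter.
On scatter: s(cons)+11=d, c(cons)+11=n, a(vowel)+7=h, t(cons)+11=e, t(cons)+11=e, e(vowel)+7=l, r(cons)+11=c.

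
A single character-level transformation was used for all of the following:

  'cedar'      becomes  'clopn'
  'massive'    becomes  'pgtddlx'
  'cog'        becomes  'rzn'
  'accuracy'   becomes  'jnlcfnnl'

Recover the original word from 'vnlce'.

track

Read the word backwards and shift each letter +11.
Decoding vnlce: shift back: v−11=k, n−11=c, l−11=a, c−11=r, e−11=t → kcart; then reverse → track.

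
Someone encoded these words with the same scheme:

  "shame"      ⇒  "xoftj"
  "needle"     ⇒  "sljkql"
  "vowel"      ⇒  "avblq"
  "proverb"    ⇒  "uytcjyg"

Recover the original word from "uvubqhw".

Shifts by position in shame: pos 0: s→x (+5), pos 1: h→o (+7), pos 2: a→f (+5), pos 3: m→t (+7) — repeating every 2. A repeating key of period 2 is used — shifts +5, +7 over and over.
Undoing it on uvubqhw: u−5=p, v−7=o, u−5=p, b−7=u, q−5=l, h−7=a, w−5=r.

popular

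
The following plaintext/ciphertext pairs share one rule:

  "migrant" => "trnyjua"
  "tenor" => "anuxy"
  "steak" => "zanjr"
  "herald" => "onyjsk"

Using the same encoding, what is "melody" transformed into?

tnsxkf

Vowels shift forward by 9 and consonants shift forward by 7.
On melody: m(cons)+7=t, e(vowel)+9=n, l(cons)+7=s, o(vowel)+9=x, d(cons)+7=k, y(cons)+7=f.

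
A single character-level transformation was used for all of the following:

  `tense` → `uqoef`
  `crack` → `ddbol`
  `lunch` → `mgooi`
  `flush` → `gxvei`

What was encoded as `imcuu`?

habit

Shifts by position in tense: pos 0: t→u (+1), pos 1: e→q (+12), pos 2: n→o (+1), pos 3: s→e (+12) — repeating every 2. A repeating key of period 2 is used — shifts +1, +12 over and over.
Reversing it on imcuu: i−1=h, m−12=a, c−1=b, u−12=i, u−1=t.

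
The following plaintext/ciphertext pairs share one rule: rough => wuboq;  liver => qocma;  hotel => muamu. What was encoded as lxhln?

In rough: r→w is +5, o→u is +6, u→b is +7, g→o is +8 — the shift increases by 1 each position. Letter i (0-indexed) is shifted by i+5, so successive shifts are 5, 6, 7, ….
Decoding lxhln: l−5=g, x−6=r, h−7=a, l−8=d, n−9=e.

grade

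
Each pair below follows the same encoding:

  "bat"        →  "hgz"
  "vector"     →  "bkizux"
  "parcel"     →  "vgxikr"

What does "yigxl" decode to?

Compare letters: b→h is +6, a→g is +6, t→z is +6 — a constant shift. This is a Caesar cipher with shift 6.
Decoding yigxl: y−6=s, i−6=c, g−6=a, x−6=r, l−6=f.

scarf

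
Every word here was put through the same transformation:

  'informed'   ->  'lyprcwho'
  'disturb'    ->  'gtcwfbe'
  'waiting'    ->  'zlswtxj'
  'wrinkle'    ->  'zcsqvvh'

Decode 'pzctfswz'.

mosquito

Shifts by position in informed: pos 0: i→l (+3), pos 1: n→y (+11), pos 2: f→p (+10), pos 3: o→r (+3), pos 4: r→c (+11), pos 5: m→w (+10) — repeating every 3. A repeating key of period 3 is used — shifts +3, +11, +10 over and over.
Reversing it on pzctfswz: p−3=m, z−11=o, c−10=s, t−3=q, f−11=u, s−10=i, w−3=t, z−11=o.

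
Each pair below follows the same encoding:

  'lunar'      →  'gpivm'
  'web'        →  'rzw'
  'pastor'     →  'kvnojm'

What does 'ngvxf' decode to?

slack

Compare letters: l→g is +21, u→p is +21, n→i is +21 — a constant shift. Every letter moves 21 places later in the alphabet, wrapping around z→a.
Reversing it on ngvxf: n−21=s, g−21=l, v−21=a, x−21=c, f−21=k.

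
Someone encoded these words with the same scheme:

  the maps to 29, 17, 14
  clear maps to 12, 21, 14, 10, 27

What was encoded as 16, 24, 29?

The number is (letter's place in the alphabet, a=1) + 9.
Decoding 16, 24, 29: 16→(16−9)÷1=7=g, 24→(24−9)÷1=15=o, 29→(29−9)÷1=20=t.

got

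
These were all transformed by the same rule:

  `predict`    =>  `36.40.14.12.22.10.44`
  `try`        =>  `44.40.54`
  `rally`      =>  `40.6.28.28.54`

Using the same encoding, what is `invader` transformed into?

With a=1..z=26, the number is 2·pos + 4.
For invader: i=9→22, n=14→32, v=22→48, a=1→6, d=4→12, e=5→14, r=18→40.

22.32.48.6.12.14.40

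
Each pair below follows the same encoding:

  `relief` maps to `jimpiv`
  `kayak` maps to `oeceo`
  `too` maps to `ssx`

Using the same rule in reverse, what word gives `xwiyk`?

guest

Two steps: reverse the string, then apply a Caesar shift of +4.
Undoing it on xwiyk: shift back: x−4=t, w−4=s, i−4=e, y−4=u, k−4=g → tseug; then reverse → guest.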